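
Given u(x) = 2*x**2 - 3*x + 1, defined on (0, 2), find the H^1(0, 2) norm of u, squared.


||u||_{H^1}^2 = 224/15

The H^1 norm (squared) on an interval (0, L) is
  ||u||_{H^1}^2 = ∫_0^L u(x)^2 dx + ∫_0^L u'(x)^2 dx.
Compute u'(x) = 4*x - 3.
Then u(x)^2 = 4*x**4 - 12*x**3 + 13*x**2 - 6*x + 1 and u'(x)^2 = 16*x**2 - 24*x + 9.
Integrate each monomial from 0 to 2 using ∫_0^2 c·x^n dx = c·2^(n+1)/(n+1):
  ∫_0^2 u(x)^2 dx = ∫_0^2 (4*x^4 - 12*x^3 + 13*x^2 - 6*x + 1) dx. Term by term:
    ∫_0^2 4*x^4 dx = 128/5;  ∫_0^2 -12*x^3 dx = -48;  ∫_0^2 13*x^2 dx = 104/3;
    ∫_0^2 -6*x dx = -12;  ∫_0^2 1 dx = 2.
  Sum: 128/5 − 48 + 104/3 − 12 + 2 = 34/15.
  ∫_0^2 u'(x)^2 dx = ∫_0^2 (16*x^2 - 24*x + 9) dx. Term by term:
    ∫_0^2 16*x^2 dx = 128/3;  ∫_0^2 -24*x dx = -48;  ∫_0^2 9 dx = 18.
  Sum: 128/3 − 48 + 18 = 38/3.
Adding: ||u||_{H^1}^2 = 34/15 + 38/3 = 224/15.


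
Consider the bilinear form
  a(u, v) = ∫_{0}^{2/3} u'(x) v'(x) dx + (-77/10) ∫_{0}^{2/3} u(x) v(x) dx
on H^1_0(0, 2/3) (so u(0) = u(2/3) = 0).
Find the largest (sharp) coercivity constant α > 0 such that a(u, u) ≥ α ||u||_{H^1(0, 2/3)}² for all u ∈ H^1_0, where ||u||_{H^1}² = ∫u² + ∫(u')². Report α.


α = (-154 + 45*π^2)/(5*(4 + 9*π^2))

Coercivity of a(·,·) on H^1_0(0, 2/3) means a(u, u) ≥ α ||u||_{H^1}² for every u ∈ H^1_0.
The interval has length L = 2/3, and Poincaré/coercivity depend only on L. Here a(u, u) = ∫(u')² + (-77/10)·∫u².
Here c = -77/10 < 0 with |c| < (π/L)² = 9*π^2/4, so coercivity still holds. The condition a(u,u) ≥ α||u||_{H^1}² reads (1−α)∫(u')² ≥ (α−c)∫u². Any admissible α is ≤ 1 (rapidly oscillating u have ∫u²/∫(u')² → 0), and α = 1 would force 0 ≥ (1−c)∫u², impossible since c < 1; so 1−α > 0. By the sharp Poincaré inequality on H^1_0 of an interval of length L, ∫(u')² ≥ (π/L)²∫u² with equality for the first sine mode sin(π(x−x₀)/L) (x₀ the left endpoint), so the inequality holds for all u iff (1−α)(π/L)² ≥ α − c, i.e. α ≤ ((π/L)² + c)/((π/L)² + 1) = (1 + c(L/π)²)/(1 + (L/π)²). (Direct route, valid since c ≤ 0: Poincaré gives c∫u² ≥ c(L/π)²∫(u')², so a(u,u) ≥ (1 + c(L/π)²)∫(u')², while ||u||_{H^1}² ≤ (1 + (L/π)²)∫(u')²; dividing yields the same α.) With (π/L)² = 9*π^2/4 and c = -77/10, the largest admissible constant is α = ((π/L)² + c)/((π/L)² + 1).
Simplifying, α = (-154 + 45*π^2)/(5*(4 + 9*π^2)).


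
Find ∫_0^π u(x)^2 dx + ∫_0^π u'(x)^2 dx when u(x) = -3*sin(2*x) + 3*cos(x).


||u||_{H^1(0,π)}^2 = -48 + 63*π/2

u'(x) = -3*sin(x) - 6*cos(2*x).
Expand u² and (u')² and integrate term by term on (0, π), using: for integers n ≥ 1, ∫_0^π sin²(nx) dx = ∫_0^π cos²(nx) dx = π/2; for n ≠ n', ∫_0^π sin(nx)sin(n'x) dx = ∫_0^π cos(nx)cos(n'x) dx = 0; and by product-to-sum, ∫_0^π sin(nx)cos(n'x) dx = ½∫_0^π [sin((n+n')x) + sin((n−n')x)] dx, which is 0 when n+n' is even and 2n/(n²−n'²) when n+n' is odd (it need not vanish on (0, π)).
  u² squared terms: (-3)²·∫sin(2x)² dx = 9·π/2 = 9*π/2;  (3)²·∫cos(x)² dx = 9·π/2 = 9*π/2.
  u² cross terms: 2·(-3)·(3)·∫sin(2x)·cos(x) dx = -18·(4/3) = -24.
  So ∫_0^π u² dx = 9*π/2 + 9*π/2 − 24 = -24 + 9*π.
  (u')² squared terms: (-6)²·∫cos(2x)² dx = 36·π/2 = 18*π;  (-3)²·∫sin(x)² dx = 9·π/2 = 9*π/2.
  (u')² cross terms: 2·(-6)·(-3)·∫cos(2x)·sin(x) dx = 36·(-2/3) = -24.
  So ∫_0^π (u')² dx = 18*π + 9*π/2 − 24 = -24 + 45*π/2.
||u||_{H^1}^2 = (-24 + 9*π) + (-24 + 45*π/2) = -48 + 63*π/2.


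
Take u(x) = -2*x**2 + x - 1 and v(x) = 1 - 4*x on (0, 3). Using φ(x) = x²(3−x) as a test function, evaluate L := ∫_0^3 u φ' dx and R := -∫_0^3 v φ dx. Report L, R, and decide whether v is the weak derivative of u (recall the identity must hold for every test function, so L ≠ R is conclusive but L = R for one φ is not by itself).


LHS = 837/20, RHS = 837/20. Yes, v = u' weakly.

u(x) = -2*x**2 + x - 1, classical derivative u'(x) = 1 - 4*x.
φ(x) = x²(3−x), so φ'(x) = 3*x*(2 - x).
Note φ(0) = φ(3) = 0, so the boundary term u·φ vanishes.
LHS = ∫_0^3 u(x) φ'(x) dx = ∫_0^3 (6*x^4 - 15*x^3 + 9*x^2 - 6*x) dx. Term by term:
  ∫_0^3 6*x^4 dx = 1458/5;  ∫_0^3 -15*x^3 dx = -1215/4;  ∫_0^3 9*x^2 dx = 81;
  ∫_0^3 -6*x dx = -27.
Sum: 1458/5 − 1215/4 + 81 − 27 = 837/20.
So LHS = 837/20.
∫_0^3 v(x) φ(x) dx = ∫_0^3 (4*x^4 - 13*x^3 + 3*x^2) dx. Term by term:
  ∫_0^3 4*x^4 dx = 972/5;  ∫_0^3 -13*x^3 dx = -1053/4;  ∫_0^3 3*x^2 dx = 27.
Sum: 972/5 − 1053/4 + 27 = -837/20.
So RHS = -∫_0^3 v(x) φ(x) dx = 837/20.
LHS = RHS, so the identity holds for this test φ.
Moreover u is smooth here and v(x) = u'(x) = 1 - 4*x pointwise, so the identity holds for every test function. Hence v is the weak derivative of u.


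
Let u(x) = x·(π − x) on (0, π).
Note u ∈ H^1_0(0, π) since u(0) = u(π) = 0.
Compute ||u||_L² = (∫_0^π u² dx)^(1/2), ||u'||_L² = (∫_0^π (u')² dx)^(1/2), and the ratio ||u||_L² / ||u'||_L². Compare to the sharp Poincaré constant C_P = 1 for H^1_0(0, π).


||u||_L² / ||u'||_L² = sqrt(10)*π/10 < C_P = 1.

u(x) = x·(π − x), so u'(x) = π - 2*x.
u(x) = x·(π − x) vanishes at x = 0 and x = π, so u ∈ H^1_0(0, π). Differentiate via the product rule and integrate the resulting polynomials term by term.
  ∫_0^π u² dx = ∫_0^π (x^4 - 2*π*x^3 + π^2*x^2) dx. Term by term:
    ∫_0^π x^4 dx = π^5/5;  ∫_0^π -2*π*x^3 dx = -π^5/2;  ∫_0^π π^2*x^2 dx = π^5/3.
  Sum: π^5/5 − π^5/2 + π^5/3 = π^5/30.
  ∫_0^π (u')² dx = ∫_0^π (4*x^2 - 4*π*x + π^2) dx. Term by term:
    ∫_0^π 4*x^2 dx = 4*π^3/3;  ∫_0^π -4*π*x dx = -2*π^3;  ∫_0^π π^2 dx = π^3.
  Sum: 4*π^3/3 − 2*π^3 + π^3 = π^3/3.
∫_0^π u² dx = π^5/30, so ||u||_L² = sqrt(30)*π^(5/2)/30.
∫_0^π (u')² dx = π^3/3, so ||u'||_L² = sqrt(3)*π^(3/2)/3.
Ratio ||u||_L² / ||u'||_L² = sqrt(10)*π/10.
Sharp Poincaré constant on H^1_0(0, π) is C_P = L/π = 1, achieved by sin(x).
A polynomial bump cannot attain the sharp Poincaré constant (only the first sine eigenfunction does), so the ratio is strictly less than C_P, consistent with ||u||_L² ≤ C_P ||u'||_L².


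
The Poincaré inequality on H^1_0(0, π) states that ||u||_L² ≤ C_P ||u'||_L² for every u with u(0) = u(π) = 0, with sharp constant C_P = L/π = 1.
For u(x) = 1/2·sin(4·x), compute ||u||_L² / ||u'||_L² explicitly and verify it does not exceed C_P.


||u||_L² / ||u'||_L² = 1/4 < C_P = 1.

u(x) = 1/2·sin(4·x), so u'(x) = 2*cos(4*x).
Writing u(x) = A·sin(kπx/L) with A = 1/2 and k = 4, use ∫_0^L sin²(kπx/L) dx = L/2 and ∫_0^L cos²(kπx/L) dx = L/2.
u² = 1/4·sin²(4·x) and (u')² = 4·cos²(4·x), and each of sin², cos² integrates to L/2 = π/2 over (0, π).
∫_0^π u² dx = π/8, so ||u||_L² = sqrt(2)*sqrt(π)/4.
∫_0^π (u')² dx = 2*π, so ||u'||_L² = sqrt(2)*sqrt(π).
Ratio ||u||_L² / ||u'||_L² = 1/4.
Sharp Poincaré constant on H^1_0(0, π) is C_P = L/π = 1, achieved by sin(x).
This is the k = 4 harmonic; the ratio L/(kπ) is strictly less than C_P = L/π, consistent with the sharp inequality ||u||_L² ≤ C_P ||u'||_L².


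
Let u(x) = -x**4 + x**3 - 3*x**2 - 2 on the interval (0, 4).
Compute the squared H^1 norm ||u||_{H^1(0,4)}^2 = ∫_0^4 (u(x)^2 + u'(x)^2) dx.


||u||_{H^1}^2 = 3711472/63

The H^1 norm (squared) on an interval (0, L) is
  ||u||_{H^1}^2 = ∫_0^L u(x)^2 dx + ∫_0^L u'(x)^2 dx.
Compute u'(x) = -4*x**3 + 3*x**2 - 6*x.
Then u(x)^2 = x**8 - 2*x**7 + 7*x**6 - 6*x**5 + 13*x**4 - 4*x**3 + 12*x**2 + 4 and u'(x)^2 = 16*x**6 - 24*x**5 + 57*x**4 - 36*x**3 + 36*x**2.
Integrate each monomial from 0 to 4 using ∫_0^4 c·x^n dx = c·4^(n+1)/(n+1):
  ∫_0^4 u(x)^2 dx = ∫_0^4 (x^8 - 2*x^7 + 7*x^6 - 6*x^5 + 13*x^4 - 4*x^3 + 12*x^2 + 4) dx. Term by term:
    ∫_0^4 x^8 dx = 262144/9;  ∫_0^4 -2*x^7 dx = -16384;  ∫_0^4 7*x^6 dx = 16384;
    ∫_0^4 -6*x^5 dx = -4096;  ∫_0^4 13*x^4 dx = 13312/5;  ∫_0^4 -4*x^3 dx = -256;
    ∫_0^4 12*x^2 dx = 256;  ∫_0^4 4 dx = 16.
  Sum: 262144/9 − 16384 + 16384 − 4096 + 13312/5 − 256 + 256 + 16 = 1246928/45.
  ∫_0^4 u'(x)^2 dx = ∫_0^4 (16*x^6 - 24*x^5 + 57*x^4 - 36*x^3 + 36*x^2) dx. Term by term:
    ∫_0^4 16*x^6 dx = 262144/7;  ∫_0^4 -24*x^5 dx = -16384;  ∫_0^4 57*x^4 dx = 58368/5;
    ∫_0^4 -36*x^3 dx = -2304;  ∫_0^4 36*x^2 dx = 768.
  Sum: 262144/7 − 16384 + 58368/5 − 2304 + 768 = 1092096/35.
Adding: ||u||_{H^1}^2 = 1246928/45 + 1092096/35 = 3711472/63.


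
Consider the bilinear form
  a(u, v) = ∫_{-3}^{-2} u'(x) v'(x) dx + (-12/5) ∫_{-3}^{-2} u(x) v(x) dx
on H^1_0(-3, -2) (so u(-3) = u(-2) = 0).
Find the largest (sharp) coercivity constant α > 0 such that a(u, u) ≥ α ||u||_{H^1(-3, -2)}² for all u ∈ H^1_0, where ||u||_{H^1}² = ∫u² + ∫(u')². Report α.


α = (-12/5 + π^2)/(1 + π^2)

Coercivity of a(·,·) on H^1_0(-3, -2) means a(u, u) ≥ α ||u||_{H^1}² for every u ∈ H^1_0.
The interval has length L = 1, and Poincaré/coercivity depend only on L. Here a(u, u) = ∫(u')² + (-12/5)·∫u².
Here c = -12/5 < 0 with |c| < (π/L)² = π^2, so coercivity still holds. The condition a(u,u) ≥ α||u||_{H^1}² reads (1−α)∫(u')² ≥ (α−c)∫u². Any admissible α is ≤ 1 (rapidly oscillating u have ∫u²/∫(u')² → 0), and α = 1 would force 0 ≥ (1−c)∫u², impossible since c < 1; so 1−α > 0. By the sharp Poincaré inequality on H^1_0 of an interval of length L, ∫(u')² ≥ (π/L)²∫u² with equality for the first sine mode sin(π(x−x₀)/L) (x₀ the left endpoint), so the inequality holds for all u iff (1−α)(π/L)² ≥ α − c, i.e. α ≤ ((π/L)² + c)/((π/L)² + 1) = (1 + c(L/π)²)/(1 + (L/π)²). (Direct route, valid since c ≤ 0: Poincaré gives c∫u² ≥ c(L/π)²∫(u')², so a(u,u) ≥ (1 + c(L/π)²)∫(u')², while ||u||_{H^1}² ≤ (1 + (L/π)²)∫(u')²; dividing yields the same α.) With (π/L)² = π^2 and c = -12/5, the largest admissible constant is α = ((π/L)² + c)/((π/L)² + 1).
Simplifying, α = (-12/5 + π^2)/(1 + π^2).


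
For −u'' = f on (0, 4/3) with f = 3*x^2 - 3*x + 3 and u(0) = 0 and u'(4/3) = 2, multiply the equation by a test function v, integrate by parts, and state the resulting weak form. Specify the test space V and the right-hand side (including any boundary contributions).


V = {v ∈ H^1(0, 4/3) : v(0) = 0} (test functions vanish at x = 0 where u is specified); weak form: ∫_0^4/3 u'v' dx = ∫_0^4/3 (3*x^2 - 3*x + 3) v dx + 2·v(4/3) for all v ∈ V.

Multiply both sides by a test function v and integrate from 0 to 4/3:
  ∫_0^4/3 −u''(x) v(x) dx = ∫_0^4/3 f(x) v(x) dx.
Integrate the LHS by parts once:
  ∫_0^4/3 −u'' v dx = −[u'(x) v(x)]_0^4/3 + ∫_0^4/3 u'(x) v'(x) dx.
Thus ∫_0^4/3 u'(x) v'(x) dx = ∫_0^4/3 f(x) v(x) dx + [u'(x) v(x)]_0^4/3.
Choose V so that boundary terms are either known or forced to vanish.
Mixed BC: u(0) = 0 (Dirichlet) and u'(4/3) = 2 (Neumann). Define V = {v ∈ H^1(0, 4/3) : v(0) = 0}. Then [u' v]_0^4/3 = u'(4/3)·v(4/3) − u'(0)·0 = 2·v(4/3).
Weak formulation: find u (satisfying any essential BC) such that ∫_0^4/3 u'(x) v'(x) dx = ∫_0^4/3 f v dx + 2·v(4/3) for all v ∈ V (Dirichlet at 0 absorbed into V; Neumann datum at x = 4/3 contributes the boundary term).
Substituting f(x) = 3*x^2 - 3*x + 3, the right-hand side is ∫_0^4/3 (3*x^2 - 3*x + 3) v dx + 2·v(4/3).


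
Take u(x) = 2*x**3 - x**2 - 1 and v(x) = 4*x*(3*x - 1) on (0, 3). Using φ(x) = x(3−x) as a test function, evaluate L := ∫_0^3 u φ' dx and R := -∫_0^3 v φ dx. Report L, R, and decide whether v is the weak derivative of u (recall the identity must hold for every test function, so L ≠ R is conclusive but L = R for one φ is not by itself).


LHS = -297/5, RHS = -594/5. No, v is not the weak derivative of u.

u(x) = 2*x**3 - x**2 - 1, classical derivative u'(x) = 6*x**2 - 2*x.
φ(x) = x(3−x), so φ'(x) = 3 - 2*x.
Note φ(0) = φ(3) = 0, so the boundary term u·φ vanishes.
LHS = ∫_0^3 u(x) φ'(x) dx = ∫_0^3 (-4*x^4 + 8*x^3 - 3*x^2 + 2*x - 3) dx. Term by term:
  ∫_0^3 -4*x^4 dx = -972/5;  ∫_0^3 8*x^3 dx = 162;  ∫_0^3 -3*x^2 dx = -27;
  ∫_0^3 2*x dx = 9;  ∫_0^3 -3 dx = -9.
Sum: -972/5 + 162 − 27 + 9 − 9 = -297/5.
So LHS = -297/5.
∫_0^3 v(x) φ(x) dx = ∫_0^3 (-12*x^4 + 40*x^3 - 12*x^2) dx. Term by term:
  ∫_0^3 -12*x^4 dx = -2916/5;  ∫_0^3 40*x^3 dx = 810;  ∫_0^3 -12*x^2 dx = -108.
Sum: -2916/5 + 810 − 108 = 594/5.
So RHS = -∫_0^3 v(x) φ(x) dx = -594/5.
LHS − RHS = 297/5 ≠ 0, so the identity fails.
(For a valid weak derivative the identity must hold for EVERY test function, in particular this one. The failure shows v is NOT the weak derivative of u.)
Correct weak derivative would be u'(x) = 6*x**2 - 2*x.


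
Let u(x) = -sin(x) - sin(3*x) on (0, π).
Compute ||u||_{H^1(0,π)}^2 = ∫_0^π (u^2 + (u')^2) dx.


||u||_{H^1(0,π)}^2 = 6*π

u'(x) = -cos(x) - 3*cos(3*x).
Expand u² and (u')² and integrate term by term on (0, π), using: for integers n ≥ 1, ∫_0^π sin²(nx) dx = ∫_0^π cos²(nx) dx = π/2; for n ≠ n', ∫_0^π sin(nx)sin(n'x) dx = ∫_0^π cos(nx)cos(n'x) dx = 0; and by product-to-sum, ∫_0^π sin(nx)cos(n'x) dx = ½∫_0^π [sin((n+n')x) + sin((n−n')x)] dx, which is 0 when n+n' is even and 2n/(n²−n'²) when n+n' is odd (it need not vanish on (0, π)).
  u² squared terms: (-1)²·∫sin(x)² dx = 1·π/2 = π/2;  (-1)²·∫sin(3x)² dx = 1·π/2 = π/2.
  u² cross terms: 2·(-1)·(-1)·∫sin(x)·sin(3x) dx = 2·(0) = 0.
  So ∫_0^π u² dx = π/2 + π/2 + 0 = π.
  (u')² squared terms: (-1)²·∫cos(x)² dx = 1·π/2 = π/2;  (-3)²·∫cos(3x)² dx = 9·π/2 = 9*π/2.
  (u')² cross terms: 2·(-1)·(-3)·∫cos(x)·cos(3x) dx = 6·(0) = 0.
  So ∫_0^π (u')² dx = π/2 + 9*π/2 + 0 = 5*π.
||u||_{H^1}^2 = (π) + (5*π) = 6*π.


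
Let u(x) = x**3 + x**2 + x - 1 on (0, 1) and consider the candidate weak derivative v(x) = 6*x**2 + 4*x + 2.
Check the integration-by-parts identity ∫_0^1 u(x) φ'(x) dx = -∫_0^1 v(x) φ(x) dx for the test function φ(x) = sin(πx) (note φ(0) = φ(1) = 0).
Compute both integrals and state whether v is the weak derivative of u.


LHS = -7/π + 12/π^3, RHS = -14/π + 24/π^3. No, v is not the weak derivative of u.

u(x) = x**3 + x**2 + x - 1, classical derivative u'(x) = 3*x**2 + 2*x + 1.
φ(x) = sin(πx), so φ'(x) = π*cos(π*x).
Note φ(0) = φ(1) = 0, so the boundary term u·φ vanishes.
LHS = ∫_0^1 u(x) φ'(x) dx = ∫_0^1 (π*x^3*cos(π*x) + π*x^2*cos(π*x) + π*x*cos(π*x) - π*cos(π*x)) dx. Term by term:
  ∫_0^1 -π*cos(π*x) dx = 0;  ∫_0^1 π*x*cos(π*x) dx = -2/π;  ∫_0^1 π*x^2*cos(π*x) dx = -2/π;
  ∫_0^1 π*x^3*cos(π*x) dx = -3/π + 12/π^3.
Sum: 0 − 2/π − 2/π + -3/π + 12/π^3 = -7/π + 12/π^3.
So LHS = -7/π + 12/π^3.
∫_0^1 v(x) φ(x) dx = ∫_0^1 (6*x^2*sin(π*x) + 4*x*sin(π*x) + 2*sin(π*x)) dx. Term by term:
  ∫_0^1 2*sin(π*x) dx = 4/π;  ∫_0^1 4*x*sin(π*x) dx = 4/π;  ∫_0^1 6*x^2*sin(π*x) dx = -24/π^3 + 6/π.
Sum: 4/π + 4/π + -24/π^3 + 6/π = -24/π^3 + 14/π.
So RHS = -∫_0^1 v(x) φ(x) dx = -14/π + 24/π^3.
LHS − RHS = -12/π^3 + 7/π ≠ 0, so the identity fails.
(For a valid weak derivative the identity must hold for EVERY test function, in particular this one. The failure shows v is NOT the weak derivative of u.)
Correct weak derivative would be u'(x) = 3*x**2 + 2*x + 1.


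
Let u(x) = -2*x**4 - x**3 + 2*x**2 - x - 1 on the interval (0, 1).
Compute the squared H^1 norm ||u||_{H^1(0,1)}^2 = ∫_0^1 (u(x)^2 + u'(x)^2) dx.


||u||_{H^1}^2 = 688/63

The H^1 norm (squared) on an interval (0, L) is
  ||u||_{H^1}^2 = ∫_0^L u(x)^2 dx + ∫_0^L u'(x)^2 dx.
Compute u'(x) = -8*x**3 - 3*x**2 + 4*x - 1.
Then u(x)^2 = 4*x**8 + 4*x**7 - 7*x**6 + 10*x**4 - 2*x**3 - 3*x**2 + 2*x + 1 and u'(x)^2 = 64*x**6 + 48*x**5 - 55*x**4 - 8*x**3 + 22*x**2 - 8*x + 1.
Integrate each monomial from 0 to 1 using ∫_0^1 c·x^n dx = c·1^(n+1)/(n+1):
  ∫_0^1 u(x)^2 dx = ∫_0^1 (4*x^8 + 4*x^7 - 7*x^6 + 10*x^4 - 2*x^3 - 3*x^2 + 2*x + 1) dx. Term by term:
    ∫_0^1 4*x^8 dx = 4/9;  ∫_0^1 4*x^7 dx = 1/2;  ∫_0^1 -7*x^6 dx = -1;
    ∫_0^1 10*x^4 dx = 2;  ∫_0^1 -2*x^3 dx = -1/2;  ∫_0^1 -3*x^2 dx = -1;
    ∫_0^1 2*x dx = 1;  ∫_0^1 1 dx = 1.
  Sum: 4/9 + 1/2 − 1 + 2 − 1/2 − 1 + 1 + 1 = 22/9.
  ∫_0^1 u'(x)^2 dx = ∫_0^1 (64*x^6 + 48*x^5 - 55*x^4 - 8*x^3 + 22*x^2 - 8*x + 1) dx. Term by term:
    ∫_0^1 64*x^6 dx = 64/7;  ∫_0^1 48*x^5 dx = 8;  ∫_0^1 -55*x^4 dx = -11;
    ∫_0^1 -8*x^3 dx = -2;  ∫_0^1 22*x^2 dx = 22/3;  ∫_0^1 -8*x dx = -4;
    ∫_0^1 1 dx = 1.
  Sum: 64/7 + 8 − 11 − 2 + 22/3 − 4 + 1 = 178/21.
Adding: ||u||_{H^1}^2 = 22/9 + 178/21 = 688/63.


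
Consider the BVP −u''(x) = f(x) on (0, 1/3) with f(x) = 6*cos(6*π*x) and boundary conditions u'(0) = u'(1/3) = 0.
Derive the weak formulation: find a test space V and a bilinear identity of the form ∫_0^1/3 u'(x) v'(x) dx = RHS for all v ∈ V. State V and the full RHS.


V = H^1(0, 1/3) (no boundary constraint on v; u is determined up to an additive constant); weak form: ∫_0^1/3 u'v' dx = ∫_0^1/3 (6*cos(6*π*x)) v dx for all v ∈ V.

Multiply both sides by a test function v and integrate from 0 to 1/3:
  ∫_0^1/3 −u''(x) v(x) dx = ∫_0^1/3 f(x) v(x) dx.
Integrate the LHS by parts once:
  ∫_0^1/3 −u'' v dx = −[u'(x) v(x)]_0^1/3 + ∫_0^1/3 u'(x) v'(x) dx.
Thus ∫_0^1/3 u'(x) v'(x) dx = ∫_0^1/3 f(x) v(x) dx + [u'(x) v(x)]_0^1/3.
Choose V so that boundary terms are either known or forced to vanish.
u has homogeneous Neumann: u'(0) = u'(1/3) = 0. So [u' v]_0^1/3 = 0·v(1/3) − 0·v(0) = 0 for any v; take V = H^1(0, 1/3).
Weak formulation: find u (satisfying any essential BC) such that ∫_0^1/3 u'(x) v'(x) dx = ∫_0^1/3 f v dx for all v ∈ V (homogeneous Neumann, so boundary terms vanish).
Substituting f(x) = 6*cos(6*π*x), the right-hand side is ∫_0^1/3 (6*cos(6*π*x)) v dx.
Compatibility check (pure Neumann): taking v ≡ 1 ∈ V gives 0 = ∫_0^1/3 f dx + (0) − (0), i.e. ∫_0^1/3 f dx must equal u'(0) − u'(1/3) = 0. Indeed ∫_0^1/3 (6*cos(6*π*x)) dx = 0, so the data are compatible. The solution is then unique only up to an additive constant (fix it e.g. by requiring ∫_0^1/3 u dx = 0).


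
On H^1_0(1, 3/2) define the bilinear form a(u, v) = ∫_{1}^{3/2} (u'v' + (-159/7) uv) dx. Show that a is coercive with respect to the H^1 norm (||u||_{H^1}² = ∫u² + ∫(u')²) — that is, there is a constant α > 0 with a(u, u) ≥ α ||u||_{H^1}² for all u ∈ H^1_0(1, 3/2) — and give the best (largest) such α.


α = (-159 + 28*π^2)/(7*(1 + 4*π^2))

Coercivity of a(·,·) on H^1_0(1, 3/2) means a(u, u) ≥ α ||u||_{H^1}² for every u ∈ H^1_0.
The interval has length L = 1/2, and Poincaré/coercivity depend only on L. Here a(u, u) = ∫(u')² + (-159/7)·∫u².
Here c = -159/7 < 0 with |c| < (π/L)² = 4*π^2, so coercivity still holds. The condition a(u,u) ≥ α||u||_{H^1}² reads (1−α)∫(u')² ≥ (α−c)∫u². Any admissible α is ≤ 1 (rapidly oscillating u have ∫u²/∫(u')² → 0), and α = 1 would force 0 ≥ (1−c)∫u², impossible since c < 1; so 1−α > 0. By the sharp Poincaré inequality on H^1_0 of an interval of length L, ∫(u')² ≥ (π/L)²∫u² with equality for the first sine mode sin(π(x−x₀)/L) (x₀ the left endpoint), so the inequality holds for all u iff (1−α)(π/L)² ≥ α − c, i.e. α ≤ ((π/L)² + c)/((π/L)² + 1) = (1 + c(L/π)²)/(1 + (L/π)²). (Direct route, valid since c ≤ 0: Poincaré gives c∫u² ≥ c(L/π)²∫(u')², so a(u,u) ≥ (1 + c(L/π)²)∫(u')², while ||u||_{H^1}² ≤ (1 + (L/π)²)∫(u')²; dividing yields the same α.) With (π/L)² = 4*π^2 and c = -159/7, the largest admissible constant is α = ((π/L)² + c)/((π/L)² + 1).
Simplifying, α = (-159 + 28*π^2)/(7*(1 + 4*π^2)).


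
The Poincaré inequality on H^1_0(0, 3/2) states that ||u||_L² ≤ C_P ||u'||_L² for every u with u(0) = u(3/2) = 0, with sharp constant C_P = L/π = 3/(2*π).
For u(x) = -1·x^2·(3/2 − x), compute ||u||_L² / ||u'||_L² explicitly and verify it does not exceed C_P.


||u||_L² / ||u'||_L² = 3*sqrt(14)/28 < C_P = 3/(2*π).

u(x) = -1·x^2·(3/2 − x), so u'(x) = 3*x*(x - 1).
u(x) = -1·x^2·(3/2 − x) vanishes at x = 0 and x = 3/2, so u ∈ H^1_0(0, 3/2). Differentiate via the product rule and integrate the resulting polynomials term by term.
  ∫_0^3/2 u² dx = ∫_0^3/2 (x^6 - 3*x^5 + 9*x^4/4) dx. Term by term:
    ∫_0^3/2 x^6 dx = 2187/896;  ∫_0^3/2 -3*x^5 dx = -729/128;  ∫_0^3/2 9*x^4/4 dx = 2187/640.
  Sum: 2187/896 − 729/128 + 2187/640 = 729/4480.
  ∫_0^3/2 (u')² dx = ∫_0^3/2 (9*x^4 - 18*x^3 + 9*x^2) dx. Term by term:
    ∫_0^3/2 9*x^4 dx = 2187/160;  ∫_0^3/2 -18*x^3 dx = -729/32;  ∫_0^3/2 9*x^2 dx = 81/8.
  Sum: 2187/160 − 729/32 + 81/8 = 81/80.
∫_0^3/2 u² dx = 729/4480, so ||u||_L² = 27*sqrt(70)/560.
∫_0^3/2 (u')² dx = 81/80, so ||u'||_L² = 9*sqrt(5)/20.
Ratio ||u||_L² / ||u'||_L² = 3*sqrt(14)/28.
Sharp Poincaré constant on H^1_0(0, 3/2) is C_P = L/π = 3/(2*π), achieved by sin(2*π/3·x).
A polynomial bump cannot attain the sharp Poincaré constant (only the first sine eigenfunction does), so the ratio is strictly less than C_P, consistent with ||u||_L² ≤ C_P ||u'||_L².


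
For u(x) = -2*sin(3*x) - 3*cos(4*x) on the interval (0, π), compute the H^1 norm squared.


||u||_{H^1(0,π)}^2 = -1224/7 + 193*π/2

u'(x) = 12*sin(4*x) - 6*cos(3*x).
Expand u² and (u')² and integrate term by term on (0, π), using: for integers n ≥ 1, ∫_0^π sin²(nx) dx = ∫_0^π cos²(nx) dx = π/2; for n ≠ n', ∫_0^π sin(nx)sin(n'x) dx = ∫_0^π cos(nx)cos(n'x) dx = 0; and by product-to-sum, ∫_0^π sin(nx)cos(n'x) dx = ½∫_0^π [sin((n+n')x) + sin((n−n')x)] dx, which is 0 when n+n' is even and 2n/(n²−n'²) when n+n' is odd (it need not vanish on (0, π)).
  u² squared terms: (-3)²·∫cos(4x)² dx = 9·π/2 = 9*π/2;  (-2)²·∫sin(3x)² dx = 4·π/2 = 2*π.
  u² cross terms: 2·(-3)·(-2)·∫cos(4x)·sin(3x) dx = 12·(-6/7) = -72/7.
  So ∫_0^π u² dx = 9*π/2 + 2*π − 72/7 = -72/7 + 13*π/2.
  (u')² squared terms: (-6)²·∫cos(3x)² dx = 36·π/2 = 18*π;  (12)²·∫sin(4x)² dx = 144·π/2 = 72*π.
  (u')² cross terms: 2·(-6)·(12)·∫cos(3x)·sin(4x) dx = -144·(8/7) = -1152/7.
  So ∫_0^π (u')² dx = 18*π + 72*π − 1152/7 = -1152/7 + 90*π.
||u||_{H^1}^2 = (-72/7 + 13*π/2) + (-1152/7 + 90*π) = -1224/7 + 193*π/2.


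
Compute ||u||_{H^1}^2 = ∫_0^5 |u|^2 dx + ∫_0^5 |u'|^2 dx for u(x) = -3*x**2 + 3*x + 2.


||u||_{H^1}^2 = 7905/2

The H^1 norm (squared) on an interval (0, L) is
  ||u||_{H^1}^2 = ∫_0^L u(x)^2 dx + ∫_0^L u'(x)^2 dx.
Compute u'(x) = 3 - 6*x.
Then u(x)^2 = 9*x**4 - 18*x**3 - 3*x**2 + 12*x + 4 and u'(x)^2 = 36*x**2 - 36*x + 9.
Integrate each monomial from 0 to 5 using ∫_0^5 c·x^n dx = c·5^(n+1)/(n+1):
  ∫_0^5 u(x)^2 dx = ∫_0^5 (9*x^4 - 18*x^3 - 3*x^2 + 12*x + 4) dx. Term by term:
    ∫_0^5 9*x^4 dx = 5625;  ∫_0^5 -18*x^3 dx = -5625/2;  ∫_0^5 -3*x^2 dx = -125;
    ∫_0^5 12*x dx = 150;  ∫_0^5 4 dx = 20.
  Sum: 5625 − 5625/2 − 125 + 150 + 20 = 5715/2.
  ∫_0^5 u'(x)^2 dx = ∫_0^5 (36*x^2 - 36*x + 9) dx. Term by term:
    ∫_0^5 36*x^2 dx = 1500;  ∫_0^5 -36*x dx = -450;  ∫_0^5 9 dx = 45.
  Sum: 1500 − 450 + 45 = 1095.
Adding: ||u||_{H^1}^2 = 5715/2 + 1095 = 7905/2.


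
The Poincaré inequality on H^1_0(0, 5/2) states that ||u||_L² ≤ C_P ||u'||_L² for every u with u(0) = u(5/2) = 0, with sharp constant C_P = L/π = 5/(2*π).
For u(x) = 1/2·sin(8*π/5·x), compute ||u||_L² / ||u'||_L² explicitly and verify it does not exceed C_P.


||u||_L² / ||u'||_L² = 5/(8*π) < C_P = 5/(2*π).

u(x) = 1/2·sin(8*π/5·x), so u'(x) = 4*π*cos(8*π*x/5)/5.
Writing u(x) = A·sin(kπx/L) with A = 1/2 and k = 4, use ∫_0^L sin²(kπx/L) dx = L/2 and ∫_0^L cos²(kπx/L) dx = L/2.
u² = 1/4·sin²(8*π/5·x) and (u')² = 16*π^2/25·cos²(8*π/5·x), and each of sin², cos² integrates to L/2 = 5/4 over (0, 5/2).
∫_0^5/2 u² dx = 5/16, so ||u||_L² = sqrt(5)/4.
∫_0^5/2 (u')² dx = 4*π^2/5, so ||u'||_L² = 2*sqrt(5)*π/5.
Ratio ||u||_L² / ||u'||_L² = 5/(8*π).
Sharp Poincaré constant on H^1_0(0, 5/2) is C_P = L/π = 5/(2*π), achieved by sin(2*π/5·x).
This is the k = 4 harmonic; the ratio L/(kπ) is strictly less than C_P = L/π, consistent with the sharp inequality ||u||_L² ≤ C_P ||u'||_L².


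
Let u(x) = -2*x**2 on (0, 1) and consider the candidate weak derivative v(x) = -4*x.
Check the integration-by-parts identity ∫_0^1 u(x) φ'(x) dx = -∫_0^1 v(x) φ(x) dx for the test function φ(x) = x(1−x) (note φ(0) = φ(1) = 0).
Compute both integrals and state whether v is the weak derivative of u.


LHS = 1/3, RHS = 1/3. Yes, v = u' weakly.

u(x) = -2*x**2, classical derivative u'(x) = -4*x.
φ(x) = x(1−x), so φ'(x) = 1 - 2*x.
Note φ(0) = φ(1) = 0, so the boundary term u·φ vanishes.
LHS = ∫_0^1 u(x) φ'(x) dx = ∫_0^1 (4*x^3 - 2*x^2) dx. Term by term:
  ∫_0^1 4*x^3 dx = 1;  ∫_0^1 -2*x^2 dx = -2/3.
Sum: 1 − 2/3 = 1/3.
So LHS = 1/3.
∫_0^1 v(x) φ(x) dx = ∫_0^1 (4*x^3 - 4*x^2) dx. Term by term:
  ∫_0^1 4*x^3 dx = 1;  ∫_0^1 -4*x^2 dx = -4/3.
Sum: 1 − 4/3 = -1/3.
So RHS = -∫_0^1 v(x) φ(x) dx = 1/3.
LHS = RHS, so the identity holds for this test φ.
Moreover u is smooth here and v(x) = u'(x) = -4*x pointwise, so the identity holds for every test function. Hence v is the weak derivative of u.


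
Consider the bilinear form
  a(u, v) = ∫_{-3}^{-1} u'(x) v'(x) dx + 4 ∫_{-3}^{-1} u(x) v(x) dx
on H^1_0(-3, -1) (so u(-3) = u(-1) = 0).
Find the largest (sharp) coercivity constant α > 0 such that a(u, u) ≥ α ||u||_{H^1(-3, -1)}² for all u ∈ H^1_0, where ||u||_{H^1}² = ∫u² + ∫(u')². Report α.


α = 1

Coercivity of a(·,·) on H^1_0(-3, -1) means a(u, u) ≥ α ||u||_{H^1}² for every u ∈ H^1_0.
The interval has length L = 2, and Poincaré/coercivity depend only on L. Here a(u, u) = ∫(u')² + (4)·∫u².
Here c = 4 ≥ 1, so a(u,u) = ∫(u')² + c∫u² ≥ ∫(u')² + ∫u² = ||u||_{H^1}², i.e. α = 1 works. No larger α is possible: a(u,u) ≥ α||u||_{H^1}² means (1−α)∫(u')² ≥ (α−c)∫u², and for the modes u_n = sin(nπ(x−x₀)/L) (x₀ the left endpoint) one has ∫u_n²/∫(u_n')² = (L/(nπ))² → 0, so a(u_n,u_n)/||u_n||_{H^1}² → 1. Hence the optimal constant is α = 1.
Therefore α = 1.


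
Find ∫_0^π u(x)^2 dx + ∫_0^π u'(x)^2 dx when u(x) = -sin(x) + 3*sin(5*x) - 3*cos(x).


||u||_{H^1(0,π)}^2 = 127*π

u'(x) = 3*sin(x) - cos(x) + 15*cos(5*x).
Expand u² and (u')² and integrate term by term on (0, π), using: for integers n ≥ 1, ∫_0^π sin²(nx) dx = ∫_0^π cos²(nx) dx = π/2; for n ≠ n', ∫_0^π sin(nx)sin(n'x) dx = ∫_0^π cos(nx)cos(n'x) dx = 0; and by product-to-sum, ∫_0^π sin(nx)cos(n'x) dx = ½∫_0^π [sin((n+n')x) + sin((n−n')x)] dx, which is 0 when n+n' is even and 2n/(n²−n'²) when n+n' is odd (it need not vanish on (0, π)).
  u² squared terms: (-1)²·∫sin(x)² dx = 1·π/2 = π/2;  (-3)²·∫cos(x)² dx = 9·π/2 = 9*π/2;  (3)²·∫sin(5x)² dx = 9·π/2 = 9*π/2.
  u² cross terms: 2·(-1)·(-3)·∫sin(x)·cos(x) dx = 6·(0) = 0;  2·(-1)·(3)·∫sin(x)·sin(5x) dx = -6·(0) = 0;  2·(-3)·(3)·∫cos(x)·sin(5x) dx = -18·(0) = 0.
  So ∫_0^π u² dx = π/2 + 9*π/2 + 9*π/2 + 0 + 0 + 0 = 19*π/2.
  (u')² squared terms: (-1)²·∫cos(x)² dx = 1·π/2 = π/2;  (3)²·∫sin(x)² dx = 9·π/2 = 9*π/2;  (15)²·∫cos(5x)² dx = 225·π/2 = 225*π/2.
  (u')² cross terms: 2·(-1)·(3)·∫cos(x)·sin(x) dx = -6·(0) = 0;  2·(-1)·(15)·∫cos(x)·cos(5x) dx = -30·(0) = 0;  2·(3)·(15)·∫sin(x)·cos(5x) dx = 90·(0) = 0.
  So ∫_0^π (u')² dx = π/2 + 9*π/2 + 225*π/2 + 0 + 0 + 0 = 235*π/2.
||u||_{H^1}^2 = (19*π/2) + (235*π/2) = 127*π.


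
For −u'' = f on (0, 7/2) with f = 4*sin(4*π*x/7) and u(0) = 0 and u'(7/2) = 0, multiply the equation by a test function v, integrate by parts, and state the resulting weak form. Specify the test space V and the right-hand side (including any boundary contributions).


V = {v ∈ H^1(0, 7/2) : v(0) = 0} (test functions vanish at x = 0 where u is specified); weak form: ∫_0^7/2 u'v' dx = ∫_0^7/2 (4*sin(4*π*x/7)) v dx for all v ∈ V.

Multiply both sides by a test function v and integrate from 0 to 7/2:
  ∫_0^7/2 −u''(x) v(x) dx = ∫_0^7/2 f(x) v(x) dx.
Integrate the LHS by parts once:
  ∫_0^7/2 −u'' v dx = −[u'(x) v(x)]_0^7/2 + ∫_0^7/2 u'(x) v'(x) dx.
Thus ∫_0^7/2 u'(x) v'(x) dx = ∫_0^7/2 f(x) v(x) dx + [u'(x) v(x)]_0^7/2.
Choose V so that boundary terms are either known or forced to vanish.
Mixed BC: u(0) = 0 (Dirichlet) and u'(7/2) = 0 (Neumann). Define V = {v ∈ H^1(0, 7/2) : v(0) = 0}. Then [u' v]_0^7/2 = u'(7/2)·v(7/2) − u'(0)·0 = 0.
Weak formulation: find u (satisfying any essential BC) such that ∫_0^7/2 u'(x) v'(x) dx = ∫_0^7/2 f v dx for all v ∈ V (Dirichlet at 0 absorbed into V; the Neumann datum at x = 7/2 is zero, so no boundary term remains).
Substituting f(x) = 4*sin(4*π*x/7), the right-hand side is ∫_0^7/2 (4*sin(4*π*x/7)) v dx.


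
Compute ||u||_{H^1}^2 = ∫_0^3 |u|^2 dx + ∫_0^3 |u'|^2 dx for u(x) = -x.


||u||_{H^1}^2 = 12

The H^1 norm (squared) on an interval (0, L) is
  ||u||_{H^1}^2 = ∫_0^L u(x)^2 dx + ∫_0^L u'(x)^2 dx.
Compute u'(x) = -1.
Then u(x)^2 = x**2 and u'(x)^2 = 1.
Integrate each monomial from 0 to 3 using ∫_0^3 c·x^n dx = c·3^(n+1)/(n+1):
  ∫_0^3 u(x)^2 dx = ∫_0^3 (x^2) dx. Term by term:
    ∫_0^3 x^2 dx = 9.
  ∫_0^3 u'(x)^2 dx = ∫_0^3 (1) dx. Term by term:
    ∫_0^3 1 dx = 3.
Adding: ||u||_{H^1}^2 = 9 + 3 = 12.


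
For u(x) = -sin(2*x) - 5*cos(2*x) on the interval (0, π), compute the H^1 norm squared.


||u||_{H^1(0,π)}^2 = 65*π

u'(x) = 10*sin(2*x) - 2*cos(2*x).
Expand u² and (u')² and integrate term by term on (0, π), using: for integers n ≥ 1, ∫_0^π sin²(nx) dx = ∫_0^π cos²(nx) dx = π/2; for n ≠ n', ∫_0^π sin(nx)sin(n'x) dx = ∫_0^π cos(nx)cos(n'x) dx = 0; and by product-to-sum, ∫_0^π sin(nx)cos(n'x) dx = ½∫_0^π [sin((n+n')x) + sin((n−n')x)] dx, which is 0 when n+n' is even and 2n/(n²−n'²) when n+n' is odd (it need not vanish on (0, π)).
  u² squared terms: (-1)²·∫sin(2x)² dx = 1·π/2 = π/2;  (-5)²·∫cos(2x)² dx = 25·π/2 = 25*π/2.
  u² cross terms: 2·(-1)·(-5)·∫sin(2x)·cos(2x) dx = 10·(0) = 0.
  So ∫_0^π u² dx = π/2 + 25*π/2 + 0 = 13*π.
  (u')² squared terms: (-2)²·∫cos(2x)² dx = 4·π/2 = 2*π;  (10)²·∫sin(2x)² dx = 100·π/2 = 50*π.
  (u')² cross terms: 2·(-2)·(10)·∫cos(2x)·sin(2x) dx = -40·(0) = 0.
  So ∫_0^π (u')² dx = 2*π + 50*π + 0 = 52*π.
||u||_{H^1}^2 = (13*π) + (52*π) = 65*π.


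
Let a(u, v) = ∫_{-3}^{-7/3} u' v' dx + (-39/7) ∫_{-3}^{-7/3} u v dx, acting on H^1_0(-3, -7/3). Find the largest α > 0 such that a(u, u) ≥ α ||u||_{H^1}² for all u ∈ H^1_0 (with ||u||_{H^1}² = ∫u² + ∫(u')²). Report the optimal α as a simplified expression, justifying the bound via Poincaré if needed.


α = 3*(-52 + 21*π^2)/(7*(4 + 9*π^2))

Coercivity of a(·,·) on H^1_0(-3, -7/3) means a(u, u) ≥ α ||u||_{H^1}² for every u ∈ H^1_0.
The interval has length L = 2/3, and Poincaré/coercivity depend only on L. Here a(u, u) = ∫(u')² + (-39/7)·∫u².
Here c = -39/7 < 0 with |c| < (π/L)² = 9*π^2/4, so coercivity still holds. The condition a(u,u) ≥ α||u||_{H^1}² reads (1−α)∫(u')² ≥ (α−c)∫u². Any admissible α is ≤ 1 (rapidly oscillating u have ∫u²/∫(u')² → 0), and α = 1 would force 0 ≥ (1−c)∫u², impossible since c < 1; so 1−α > 0. By the sharp Poincaré inequality on H^1_0 of an interval of length L, ∫(u')² ≥ (π/L)²∫u² with equality for the first sine mode sin(π(x−x₀)/L) (x₀ the left endpoint), so the inequality holds for all u iff (1−α)(π/L)² ≥ α − c, i.e. α ≤ ((π/L)² + c)/((π/L)² + 1) = (1 + c(L/π)²)/(1 + (L/π)²). (Direct route, valid since c ≤ 0: Poincaré gives c∫u² ≥ c(L/π)²∫(u')², so a(u,u) ≥ (1 + c(L/π)²)∫(u')², while ||u||_{H^1}² ≤ (1 + (L/π)²)∫(u')²; dividing yields the same α.) With (π/L)² = 9*π^2/4 and c = -39/7, the largest admissible constant is α = ((π/L)² + c)/((π/L)² + 1).
Simplifying, α = 3*(-52 + 21*π^2)/(7*(4 + 9*π^2)).


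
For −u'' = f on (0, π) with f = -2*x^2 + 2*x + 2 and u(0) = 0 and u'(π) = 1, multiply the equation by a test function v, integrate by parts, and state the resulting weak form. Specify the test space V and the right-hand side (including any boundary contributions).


V = {v ∈ H^1(0, π) : v(0) = 0} (test functions vanish at x = 0 where u is specified); weak form: ∫_0^π u'v' dx = ∫_0^π (-2*x^2 + 2*x + 2) v dx + v(π) for all v ∈ V.

Multiply both sides by a test function v and integrate from 0 to π:
  ∫_0^π −u''(x) v(x) dx = ∫_0^π f(x) v(x) dx.
Integrate the LHS by parts once:
  ∫_0^π −u'' v dx = −[u'(x) v(x)]_0^π + ∫_0^π u'(x) v'(x) dx.
Thus ∫_0^π u'(x) v'(x) dx = ∫_0^π f(x) v(x) dx + [u'(x) v(x)]_0^π.
Choose V so that boundary terms are either known or forced to vanish.
Mixed BC: u(0) = 0 (Dirichlet) and u'(π) = 1 (Neumann). Define V = {v ∈ H^1(0, π) : v(0) = 0}. Then [u' v]_0^π = u'(π)·v(π) − u'(0)·0 = v(π).
Weak formulation: find u (satisfying any essential BC) such that ∫_0^π u'(x) v'(x) dx = ∫_0^π f v dx + v(π) for all v ∈ V (Dirichlet at 0 absorbed into V; Neumann datum at x = π contributes the boundary term).
Substituting f(x) = -2*x^2 + 2*x + 2, the right-hand side is ∫_0^π (-2*x^2 + 2*x + 2) v dx + v(π).


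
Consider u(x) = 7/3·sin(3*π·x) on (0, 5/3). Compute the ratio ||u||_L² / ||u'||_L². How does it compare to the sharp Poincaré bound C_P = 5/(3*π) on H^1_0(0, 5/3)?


||u||_L² / ||u'||_L² = 1/(3*π) < C_P = 5/(3*π).

u(x) = 7/3·sin(3*π·x), so u'(x) = 7*π*cos(3*π*x).
Writing u(x) = A·sin(kπx/L) with A = 7/3 and k = 5, use ∫_0^L sin²(kπx/L) dx = L/2 and ∫_0^L cos²(kπx/L) dx = L/2.
u² = 49/9·sin²(3*π·x) and (u')² = 49*π^2·cos²(3*π·x), and each of sin², cos² integrates to L/2 = 5/6 over (0, 5/3).
∫_0^5/3 u² dx = 245/54, so ||u||_L² = 7*sqrt(30)/18.
∫_0^5/3 (u')² dx = 245*π^2/6, so ||u'||_L² = 7*sqrt(30)*π/6.
Ratio ||u||_L² / ||u'||_L² = 1/(3*π).
Sharp Poincaré constant on H^1_0(0, 5/3) is C_P = L/π = 5/(3*π), achieved by sin(3*π/5·x).
This is the k = 5 harmonic; the ratio L/(kπ) is strictly less than C_P = L/π, consistent with the sharp inequality ||u||_L² ≤ C_P ||u'||_L².


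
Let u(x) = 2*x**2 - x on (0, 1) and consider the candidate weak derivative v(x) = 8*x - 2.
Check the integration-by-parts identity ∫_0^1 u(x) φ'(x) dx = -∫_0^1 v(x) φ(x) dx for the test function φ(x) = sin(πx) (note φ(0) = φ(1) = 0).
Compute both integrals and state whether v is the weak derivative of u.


LHS = -2/π, RHS = -4/π. No, v is not the weak derivative of u.

u(x) = 2*x**2 - x, classical derivative u'(x) = 4*x - 1.
φ(x) = sin(πx), so φ'(x) = π*cos(π*x).
Note φ(0) = φ(1) = 0, so the boundary term u·φ vanishes.
LHS = ∫_0^1 u(x) φ'(x) dx = ∫_0^1 (2*π*x^2*cos(π*x) - π*x*cos(π*x)) dx. Term by term:
  ∫_0^1 -π*x*cos(π*x) dx = 2/π;  ∫_0^1 2*π*x^2*cos(π*x) dx = -4/π.
Sum: 2/π − 4/π = -2/π.
So LHS = -2/π.
∫_0^1 v(x) φ(x) dx = ∫_0^1 (8*x*sin(π*x) - 2*sin(π*x)) dx. Term by term:
  ∫_0^1 -2*sin(π*x) dx = -4/π;  ∫_0^1 8*x*sin(π*x) dx = 8/π.
Sum: -4/π + 8/π = 4/π.
So RHS = -∫_0^1 v(x) φ(x) dx = -4/π.
LHS − RHS = 2/π ≠ 0, so the identity fails.
(For a valid weak derivative the identity must hold for EVERY test function, in particular this one. The failure shows v is NOT the weak derivative of u.)
Correct weak derivative would be u'(x) = 4*x - 1.


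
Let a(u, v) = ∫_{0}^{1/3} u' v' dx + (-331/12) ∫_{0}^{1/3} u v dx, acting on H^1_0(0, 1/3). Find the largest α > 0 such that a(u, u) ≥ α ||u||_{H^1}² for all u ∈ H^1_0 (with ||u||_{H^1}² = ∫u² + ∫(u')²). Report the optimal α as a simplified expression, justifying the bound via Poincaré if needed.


α = (-331 + 108*π^2)/(12*(1 + 9*π^2))

Coercivity of a(·,·) on H^1_0(0, 1/3) means a(u, u) ≥ α ||u||_{H^1}² for every u ∈ H^1_0.
The interval has length L = 1/3, and Poincaré/coercivity depend only on L. Here a(u, u) = ∫(u')² + (-331/12)·∫u².
Here c = -331/12 < 0 with |c| < (π/L)² = 9*π^2, so coercivity still holds. The condition a(u,u) ≥ α||u||_{H^1}² reads (1−α)∫(u')² ≥ (α−c)∫u². Any admissible α is ≤ 1 (rapidly oscillating u have ∫u²/∫(u')² → 0), and α = 1 would force 0 ≥ (1−c)∫u², impossible since c < 1; so 1−α > 0. By the sharp Poincaré inequality on H^1_0 of an interval of length L, ∫(u')² ≥ (π/L)²∫u² with equality for the first sine mode sin(π(x−x₀)/L) (x₀ the left endpoint), so the inequality holds for all u iff (1−α)(π/L)² ≥ α − c, i.e. α ≤ ((π/L)² + c)/((π/L)² + 1) = (1 + c(L/π)²)/(1 + (L/π)²). (Direct route, valid since c ≤ 0: Poincaré gives c∫u² ≥ c(L/π)²∫(u')², so a(u,u) ≥ (1 + c(L/π)²)∫(u')², while ||u||_{H^1}² ≤ (1 + (L/π)²)∫(u')²; dividing yields the same α.) With (π/L)² = 9*π^2 and c = -331/12, the largest admissible constant is α = ((π/L)² + c)/((π/L)² + 1).
Simplifying, α = (-331 + 108*π^2)/(12*(1 + 9*π^2)).


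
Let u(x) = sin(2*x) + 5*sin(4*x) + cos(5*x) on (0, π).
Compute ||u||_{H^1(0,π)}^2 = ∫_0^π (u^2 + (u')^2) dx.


||u||_{H^1(0,π)}^2 = -15184/63 + 228*π

u'(x) = -5*sin(5*x) + 2*cos(2*x) + 20*cos(4*x).
Expand u² and (u')² and integrate term by term on (0, π), using: for integers n ≥ 1, ∫_0^π sin²(nx) dx = ∫_0^π cos²(nx) dx = π/2; for n ≠ n', ∫_0^π sin(nx)sin(n'x) dx = ∫_0^π cos(nx)cos(n'x) dx = 0; and by product-to-sum, ∫_0^π sin(nx)cos(n'x) dx = ½∫_0^π [sin((n+n')x) + sin((n−n')x)] dx, which is 0 when n+n' is even and 2n/(n²−n'²) when n+n' is odd (it need not vanish on (0, π)).
  u² squared terms: (5)²·∫sin(4x)² dx = 25·π/2 = 25*π/2;  (1)²·∫cos(5x)² dx = 1·π/2 = π/2;  (1)²·∫sin(2x)² dx = 1·π/2 = π/2.
  u² cross terms: 2·(5)·(1)·∫sin(4x)·cos(5x) dx = 10·(-8/9) = -80/9;  2·(5)·(1)·∫sin(4x)·sin(2x) dx = 10·(0) = 0;  2·(1)·(1)·∫cos(5x)·sin(2x) dx = 2·(-4/21) = -8/21.
  So ∫_0^π u² dx = 25*π/2 + π/2 + π/2 − 80/9 + 0 − 8/21 = -584/63 + 27*π/2.
  (u')² squared terms: (-5)²·∫sin(5x)² dx = 25·π/2 = 25*π/2;  (2)²·∫cos(2x)² dx = 4·π/2 = 2*π;  (20)²·∫cos(4x)² dx = 400·π/2 = 200*π.
  (u')² cross terms: 2·(-5)·(2)·∫sin(5x)·cos(2x) dx = -20·(10/21) = -200/21;  2·(-5)·(20)·∫sin(5x)·cos(4x) dx = -200·(10/9) = -2000/9;  2·(2)·(20)·∫cos(2x)·cos(4x) dx = 80·(0) = 0.
  So ∫_0^π (u')² dx = 25*π/2 + 2*π + 200*π − 200/21 − 2000/9 + 0 = -14600/63 + 429*π/2.
||u||_{H^1}^2 = (-584/63 + 27*π/2) + (-14600/63 + 429*π/2) = -15184/63 + 228*π.


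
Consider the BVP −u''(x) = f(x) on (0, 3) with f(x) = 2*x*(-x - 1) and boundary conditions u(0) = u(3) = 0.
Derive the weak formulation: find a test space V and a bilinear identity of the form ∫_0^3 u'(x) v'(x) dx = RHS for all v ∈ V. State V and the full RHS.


V = H^1_0(0, 3) (so v(0) = v(3) = 0); weak form: ∫_0^3 u'v' dx = ∫_0^3 (2*x*(-x - 1)) v dx for all v ∈ V.

Multiply both sides by a test function v and integrate from 0 to 3:
  ∫_0^3 −u''(x) v(x) dx = ∫_0^3 f(x) v(x) dx.
Integrate the LHS by parts once:
  ∫_0^3 −u'' v dx = −[u'(x) v(x)]_0^3 + ∫_0^3 u'(x) v'(x) dx.
Thus ∫_0^3 u'(x) v'(x) dx = ∫_0^3 f(x) v(x) dx + [u'(x) v(x)]_0^3.
Choose V so that boundary terms are either known or forced to vanish.
u is Dirichlet: u(0) = u(3) = 0. Let V = H^1_0(0, 3); then v(0) = v(3) = 0, and [u' v]_0^3 = 0.
Weak formulation: find u (satisfying any essential BC) such that ∫_0^3 u'(x) v'(x) dx = ∫_0^3 f v dx for all v ∈ V.
Substituting f(x) = 2*x*(-x - 1), the right-hand side is ∫_0^3 (2*x*(-x - 1)) v dx.


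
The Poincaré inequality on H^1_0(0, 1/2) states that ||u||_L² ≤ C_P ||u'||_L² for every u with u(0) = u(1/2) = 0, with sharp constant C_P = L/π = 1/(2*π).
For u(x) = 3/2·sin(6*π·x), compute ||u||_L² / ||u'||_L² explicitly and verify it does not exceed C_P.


||u||_L² / ||u'||_L² = 1/(6*π) < C_P = 1/(2*π).

u(x) = 3/2·sin(6*π·x), so u'(x) = 9*π*cos(6*π*x).
Writing u(x) = A·sin(kπx/L) with A = 3/2 and k = 3, use ∫_0^L sin²(kπx/L) dx = L/2 and ∫_0^L cos²(kπx/L) dx = L/2.
u² = 9/4·sin²(6*π·x) and (u')² = 81*π^2·cos²(6*π·x), and each of sin², cos² integrates to L/2 = 1/4 over (0, 1/2).
∫_0^1/2 u² dx = 9/16, so ||u||_L² = 3/4.
∫_0^1/2 (u')² dx = 81*π^2/4, so ||u'||_L² = 9*π/2.
Ratio ||u||_L² / ||u'||_L² = 1/(6*π).
Sharp Poincaré constant on H^1_0(0, 1/2) is C_P = L/π = 1/(2*π), achieved by sin(2*π·x).
This is the k = 3 harmonic; the ratio L/(kπ) is strictly less than C_P = L/π, consistent with the sharp inequality ||u||_L² ≤ C_P ||u'||_L².
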